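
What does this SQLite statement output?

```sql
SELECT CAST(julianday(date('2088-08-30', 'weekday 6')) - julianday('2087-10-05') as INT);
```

`weekday 6` advances to the next Saturday; 2088-08-30 is a Monday, so it moves forward to 2088-09-04.
26 days remain in October 2087 after the 5th (31 − 5).
Full months from November 2087 through August 2088 contribute their day counts.
Then 4 days into September 2088.
Total: 26 + 30 + 31 + 31 + 29 + 31 + 30 + 31 + 30 + 31 + 31 + 4 = 335.

335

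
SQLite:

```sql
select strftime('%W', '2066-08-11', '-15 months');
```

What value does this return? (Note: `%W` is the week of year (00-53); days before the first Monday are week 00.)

First apply '-15 months': 2066-08-11 → 2065-05-11.
2065-05-11 is a Monday. SQLite's %W counts Mondays since the year started; the result is 19.

19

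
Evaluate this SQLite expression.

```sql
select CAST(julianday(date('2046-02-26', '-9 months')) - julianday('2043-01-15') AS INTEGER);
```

862

Adding -9 months to 2046-02-26 gives 2045-05-26.
16 days remain in January 2043 after the 15th (31 − 15).
Full months from February 2043 through April 2045 contribute their day counts.
Then 26 days into May 2045.
Total: 16 + 28 + 31 + 30 + 31 + 30 + 31 + 31 + 30 + 31 + 30 + 31 + 31 + 29 + 31 + 30 + 31 + 30 + 31 + 31 + 30 + 31 + 30 + 31 + 31 + 28 + 31 + 30 + 26 = 862.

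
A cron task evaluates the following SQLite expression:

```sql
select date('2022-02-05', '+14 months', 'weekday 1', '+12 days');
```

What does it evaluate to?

2023-04-22

Adding +14 months to 2022-02-05 gives 2023-04-05.
`weekday 1` advances to the next Monday; 2023-04-05 is a Wednesday, so it moves forward to 2023-04-10.
Advancing 12 more days within April lands on 2023-04-22.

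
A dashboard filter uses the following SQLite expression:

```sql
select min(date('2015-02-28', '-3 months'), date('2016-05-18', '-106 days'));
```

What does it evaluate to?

2014-11-28

date('2015-02-28', '-3 months') → 2014-11-28.
date('2016-05-18', '-106 days') → 2016-02-02.
Earlier of the two is 2014-11-28.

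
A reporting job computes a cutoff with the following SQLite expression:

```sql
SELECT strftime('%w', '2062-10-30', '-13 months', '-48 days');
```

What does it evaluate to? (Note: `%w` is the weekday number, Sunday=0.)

First apply '-13 months', '-48 days': 2062-10-30 → 2061-08-13.
2061-08-13 is a Saturday; with Sunday=0 that is 6.

6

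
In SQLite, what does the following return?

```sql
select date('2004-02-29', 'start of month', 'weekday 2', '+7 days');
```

`start of month` rewinds 2004-02-29 to 2004-02-01.
`weekday 2` advances to the next Tuesday; 2004-02-01 is a Sunday, so it moves forward to 2004-02-03.
Advancing 7 more days within February lands on 2004-02-10.

2004-02-10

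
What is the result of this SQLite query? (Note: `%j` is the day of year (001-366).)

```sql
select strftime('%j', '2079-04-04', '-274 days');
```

185

First apply '-274 days': 2079-04-04 → 2078-07-04.
Day-of-year for 2078-07-04: days since 2078-01-01 inclusive = 185, zero-padded to 185.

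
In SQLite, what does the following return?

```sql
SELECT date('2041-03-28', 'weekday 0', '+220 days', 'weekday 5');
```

2041-11-08

`weekday 0` advances to the next Sunday; 2041-03-28 is a Thursday, so it moves forward to 2041-03-31.
Applying '+220 days' to 2041-03-31: counting 220 days forward gives 2041-11-06.
`weekday 5` advances to the next Friday; 2041-11-06 is a Wednesday, so it moves forward to 2041-11-08.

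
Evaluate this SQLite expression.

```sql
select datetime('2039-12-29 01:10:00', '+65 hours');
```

+65 hours from 2039-12-29 01:10:00 is 2039-12-31 18:10:00 (crosses midnight).

2039-12-31 18:10:00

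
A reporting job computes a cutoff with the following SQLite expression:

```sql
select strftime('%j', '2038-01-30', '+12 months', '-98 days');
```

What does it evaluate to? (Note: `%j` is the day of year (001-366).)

First apply '+12 months', '-98 days': 2038-01-30 → 2038-10-24.
Day-of-year for 2038-10-24: days since 2038-01-01 inclusive = 297, zero-padded to 297.

297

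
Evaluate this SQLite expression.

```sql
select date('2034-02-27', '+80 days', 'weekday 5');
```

Applying '+80 days' to 2034-02-27: counting 80 days forward gives 2034-05-18.
`weekday 5` advances to the next Friday; 2034-05-18 is a Thursday, so it moves forward to 2034-05-19.

2034-05-19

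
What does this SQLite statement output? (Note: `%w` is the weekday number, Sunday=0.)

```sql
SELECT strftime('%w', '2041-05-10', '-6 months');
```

First apply '-6 months': 2041-05-10 → 2040-11-10.
2040-11-10 is a Saturday; with Sunday=0 that is 6.

6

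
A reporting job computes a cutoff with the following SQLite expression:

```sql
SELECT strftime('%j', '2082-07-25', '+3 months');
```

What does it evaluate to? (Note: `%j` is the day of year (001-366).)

First apply '+3 months': 2082-07-25 → 2082-10-25.
Day-of-year for 2082-10-25: days since 2082-01-01 inclusive = 298, zero-padded to 298.

298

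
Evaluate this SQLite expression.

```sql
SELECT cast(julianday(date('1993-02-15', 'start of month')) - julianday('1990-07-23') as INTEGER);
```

`start of month` rewinds 1993-02-15 to 1993-02-01.
8 days remain in July 1990 after the 23rd (31 − 23).
Full months from August 1990 through January 1993 contribute their day counts.
Then 1 day into February 1993.
Total: 8 + 31 + 30 + 31 + 30 + 31 + 31 + 28 + 31 + 30 + 31 + 30 + 31 + 31 + 30 + 31 + 30 + 31 + 31 + 29 + 31 + 30 + 31 + 30 + 31 + 31 + 30 + 31 + 30 + 31 + 31 + 1 = 924.

924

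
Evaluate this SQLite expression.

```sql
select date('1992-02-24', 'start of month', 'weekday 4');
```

`start of month` rewinds 1992-02-24 to 1992-02-01.
`weekday 4` advances to the next Thursday; 1992-02-01 is a Saturday, so it moves forward to 1992-02-06.

1992-02-06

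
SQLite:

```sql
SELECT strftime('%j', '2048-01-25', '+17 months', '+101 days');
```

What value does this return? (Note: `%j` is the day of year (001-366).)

First apply '+17 months', '+101 days': 2048-01-25 → 2049-10-04.
Day-of-year for 2049-10-04: days since 2049-01-01 inclusive = 277, zero-padded to 277.

277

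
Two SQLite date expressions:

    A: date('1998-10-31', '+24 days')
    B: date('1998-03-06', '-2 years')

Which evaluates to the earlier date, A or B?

B

A = 1998-11-24.
B = 1996-03-06.
B is earlier.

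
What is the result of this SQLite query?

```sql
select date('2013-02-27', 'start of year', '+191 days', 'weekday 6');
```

2013-07-13

`start of year` rewinds 2013-02-27 to 2013-01-01.
Applying '+191 days' to 2013-01-01: counting 191 days forward gives 2013-07-11.
`weekday 6` advances to the next Saturday; 2013-07-11 is a Thursday, so it moves forward to 2013-07-13.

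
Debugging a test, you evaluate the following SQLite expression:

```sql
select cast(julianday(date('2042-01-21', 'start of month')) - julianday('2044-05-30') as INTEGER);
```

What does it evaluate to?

-880

`start of month` rewinds 2042-01-21 to 2042-01-01.
30 days remain in January 2042 after the 1st (31 − 1).
Full months from February 2042 through April 2044 contribute their day counts.
Then 30 days into May 2044.
Total: 30 + 28 + 31 + 30 + 31 + 30 + 31 + 31 + 30 + 31 + 30 + 31 + 31 + 28 + 31 + 30 + 31 + 30 + 31 + 31 + 30 + 31 + 30 + 31 + 31 + 29 + 31 + 30 + 30 = 880.
The subtraction is earlier − later, so the result is −880 → -880.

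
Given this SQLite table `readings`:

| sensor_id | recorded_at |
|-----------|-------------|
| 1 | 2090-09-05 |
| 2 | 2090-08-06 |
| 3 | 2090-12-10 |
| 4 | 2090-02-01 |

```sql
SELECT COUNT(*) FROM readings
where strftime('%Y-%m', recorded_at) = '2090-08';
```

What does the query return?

1

Rows with year-month 2090-08: 2090-08-06 → 1.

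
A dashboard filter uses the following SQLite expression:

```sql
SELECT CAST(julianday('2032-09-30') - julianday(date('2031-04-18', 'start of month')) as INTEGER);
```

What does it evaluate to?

`start of month` rewinds 2031-04-18 to 2031-04-01.
29 days remain in April 2031 after the 1st (30 − 1).
Full months from May 2031 through August 2032 contribute their day counts.
Then 30 days into September 2032.
Total: 29 + 31 + 30 + 31 + 31 + 30 + 31 + 30 + 31 + 31 + 29 + 31 + 30 + 31 + 30 + 31 + 31 + 30 = 548.

548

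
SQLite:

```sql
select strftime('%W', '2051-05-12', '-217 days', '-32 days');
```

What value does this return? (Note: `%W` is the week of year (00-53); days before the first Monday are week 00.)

First apply '-217 days', '-32 days': 2051-05-12 → 2050-09-05.
2050-09-05 is a Monday. SQLite's %W counts Mondays since the year started; the result is 36.

36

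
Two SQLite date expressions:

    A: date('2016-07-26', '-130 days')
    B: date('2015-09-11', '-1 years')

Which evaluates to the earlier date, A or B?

A = 2016-03-18.
B = 2014-09-11.
B is earlier.

B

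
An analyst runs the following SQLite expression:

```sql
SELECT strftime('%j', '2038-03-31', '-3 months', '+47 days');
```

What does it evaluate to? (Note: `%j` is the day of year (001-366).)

First apply '-3 months', '+47 days': 2038-03-31 → 2038-02-16.
Day-of-year for 2038-02-16: days since 2038-01-01 inclusive = 47, zero-padded to 047.

047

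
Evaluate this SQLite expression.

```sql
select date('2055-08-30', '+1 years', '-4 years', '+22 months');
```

Adding +1 year to 2055-08-30 gives 2056-08-30.
Adding -4 years to 2056-08-30 gives 2052-08-30.
Adding +22 months to 2052-08-30 gives 2054-06-30.

2054-06-30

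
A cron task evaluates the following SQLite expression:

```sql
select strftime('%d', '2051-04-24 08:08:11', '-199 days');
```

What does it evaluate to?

07

First apply '-199 days': 2051-04-24 08:08:11 → 2050-10-07 08:08:11.
`%d` extracts the 2-digit day of month: 07.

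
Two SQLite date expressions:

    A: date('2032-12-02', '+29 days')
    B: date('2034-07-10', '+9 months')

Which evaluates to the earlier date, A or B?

A

A = 2032-12-31.
B = 2035-04-10.
A is earlier.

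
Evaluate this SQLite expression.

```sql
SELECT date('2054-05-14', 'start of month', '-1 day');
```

`start of month` rewinds 2054-05-14 to 2054-05-01.
Going back 1 day from 2054-05-01 reaches 2054-04-30 (last day of April, 30 days).

2054-04-30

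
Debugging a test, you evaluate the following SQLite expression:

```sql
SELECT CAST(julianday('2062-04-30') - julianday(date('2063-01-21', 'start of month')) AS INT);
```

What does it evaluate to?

`start of month` rewinds 2063-01-21 to 2063-01-01.
0 days remain in April 2062 after the 30th (30 − 30).
Full months from May 2062 through December 2062 contribute their day counts.
Then 1 day into January 2063.
Total: 0 + 31 + 30 + 31 + 31 + 30 + 31 + 30 + 31 + 1 = 246.
The subtraction is earlier − later, so the result is −246 → -246.

-246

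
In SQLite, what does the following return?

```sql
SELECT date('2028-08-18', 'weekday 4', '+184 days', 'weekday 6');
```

`weekday 4` advances to the next Thursday; 2028-08-18 is a Friday, so it moves forward to 2028-08-24.
Applying '+184 days' to 2028-08-24: counting 184 days forward gives 2029-02-24.
`weekday 6` advances to the next Saturday; 2029-02-24 is already a Saturday, so it stays at 2029-02-24.

2029-02-24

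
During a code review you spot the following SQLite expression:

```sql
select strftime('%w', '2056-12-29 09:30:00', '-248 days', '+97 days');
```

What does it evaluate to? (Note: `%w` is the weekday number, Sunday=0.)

1

First apply '-248 days', '+97 days': 2056-12-29 09:30:00 → 2056-07-31 09:30:00.
2056-07-31 is a Monday; with Sunday=0 that is 1.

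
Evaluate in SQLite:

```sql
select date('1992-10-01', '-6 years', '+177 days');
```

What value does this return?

Adding -6 years to 1992-10-01 gives 1986-10-01.
Applying '+177 days' to 1986-10-01: counting 177 days forward gives 1987-03-27.

1987-03-27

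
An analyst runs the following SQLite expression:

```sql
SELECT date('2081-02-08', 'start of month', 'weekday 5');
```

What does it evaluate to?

2081-02-07

`start of month` rewinds 2081-02-08 to 2081-02-01.
`weekday 5` advances to the next Friday; 2081-02-01 is a Saturday, so it moves forward to 2081-02-07.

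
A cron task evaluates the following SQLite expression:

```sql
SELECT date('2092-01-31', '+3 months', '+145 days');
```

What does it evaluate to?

2092-09-23

Adding +3 months to 2092-01-31 targets 2092-04-31. April 2092 has only 30 days, so SQLite normalizes the 1-day overflow forward to 2092-05-01.
Applying '+145 days' to 2092-05-01: counting 145 days forward gives 2092-09-23.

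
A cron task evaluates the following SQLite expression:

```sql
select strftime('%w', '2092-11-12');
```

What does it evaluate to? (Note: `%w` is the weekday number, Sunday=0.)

2092-11-12 is a Wednesday; with Sunday=0 that is 3.

3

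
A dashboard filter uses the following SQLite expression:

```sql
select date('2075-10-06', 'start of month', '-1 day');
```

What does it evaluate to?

2075-09-30

`start of month` rewinds 2075-10-06 to 2075-10-01.
Going back 1 day from 2075-10-01 reaches 2075-09-30 (last day of September, 30 days).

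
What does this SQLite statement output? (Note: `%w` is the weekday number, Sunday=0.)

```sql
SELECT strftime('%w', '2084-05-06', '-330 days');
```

First apply '-330 days': 2084-05-06 → 2083-06-11.
2083-06-11 is a Friday; with Sunday=0 that is 5.

5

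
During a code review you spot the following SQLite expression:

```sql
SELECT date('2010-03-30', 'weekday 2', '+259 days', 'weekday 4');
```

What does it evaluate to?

2010-12-16

`weekday 2` advances to the next Tuesday; 2010-03-30 is already a Tuesday, so it stays at 2010-03-30.
Applying '+259 days' to 2010-03-30: counting 259 days forward gives 2010-12-14.
`weekday 4` advances to the next Thursday; 2010-12-14 is a Tuesday, so it moves forward to 2010-12-16.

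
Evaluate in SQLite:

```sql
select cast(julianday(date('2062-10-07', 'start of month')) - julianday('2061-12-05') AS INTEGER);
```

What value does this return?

`start of month` rewinds 2062-10-07 to 2062-10-01.
26 days remain in December 2061 after the 5th (31 − 5).
Full months from January 2062 through September 2062 contribute their day counts.
Then 1 day into October 2062.
Total: 26 + 31 + 28 + 31 + 30 + 31 + 30 + 31 + 31 + 30 + 1 = 300.

300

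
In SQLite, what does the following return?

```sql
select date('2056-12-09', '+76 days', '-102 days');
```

Applying '+76 days' to 2056-12-09: counting 76 days forward gives 2057-02-23.
Applying '-102 days' to 2057-02-23: counting 102 days back gives 2056-11-13.

2056-11-13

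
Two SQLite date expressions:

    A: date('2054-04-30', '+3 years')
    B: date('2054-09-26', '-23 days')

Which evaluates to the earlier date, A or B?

B

A = 2057-04-30.
B = 2054-09-03.
B is earlier.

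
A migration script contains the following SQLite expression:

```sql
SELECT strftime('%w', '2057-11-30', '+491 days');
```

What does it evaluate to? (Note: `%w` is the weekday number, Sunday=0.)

First apply '+491 days': 2057-11-30 → 2059-04-05.
2059-04-05 is a Saturday; with Sunday=0 that is 6.

6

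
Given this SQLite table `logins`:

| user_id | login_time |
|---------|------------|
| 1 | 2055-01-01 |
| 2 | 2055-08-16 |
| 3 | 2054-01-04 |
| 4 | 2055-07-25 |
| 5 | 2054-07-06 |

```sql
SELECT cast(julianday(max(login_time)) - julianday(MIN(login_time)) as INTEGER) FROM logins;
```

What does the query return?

589

MIN = 2054-01-04, MAX = 2055-08-16.
27 days remain in January 2054 after the 4th (31 − 4).
Full months from February 2054 through July 2055 contribute their day counts.
Then 16 days into August 2055.
Total: 27 + 28 + 31 + 30 + 31 + 30 + 31 + 31 + 30 + 31 + 30 + 31 + 31 + 28 + 31 + 30 + 31 + 30 + 31 + 16 = 589.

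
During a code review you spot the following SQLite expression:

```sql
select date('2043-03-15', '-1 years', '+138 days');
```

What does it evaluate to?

2042-07-31

Adding -1 year to 2043-03-15 gives 2042-03-15.
Applying '+138 days' to 2042-03-15: counting 138 days forward gives 2042-07-31.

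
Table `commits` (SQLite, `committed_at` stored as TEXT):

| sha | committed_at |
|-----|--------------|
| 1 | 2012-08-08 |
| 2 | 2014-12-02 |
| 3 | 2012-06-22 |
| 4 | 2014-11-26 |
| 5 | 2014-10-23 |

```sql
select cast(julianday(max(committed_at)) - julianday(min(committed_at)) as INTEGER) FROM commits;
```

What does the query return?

893

MIN = 2012-06-22, MAX = 2014-12-02.
8 days remain in June 2012 after the 22nd (30 − 22).
Full months from July 2012 through November 2014 contribute their day counts.
Then 2 days into December 2014.
Total: 8 + 31 + 31 + 30 + 31 + 30 + 31 + 31 + 28 + 31 + 30 + 31 + 30 + 31 + 31 + 30 + 31 + 30 + 31 + 31 + 28 + 31 + 30 + 31 + 30 + 31 + 31 + 30 + 31 + 30 + 2 = 893.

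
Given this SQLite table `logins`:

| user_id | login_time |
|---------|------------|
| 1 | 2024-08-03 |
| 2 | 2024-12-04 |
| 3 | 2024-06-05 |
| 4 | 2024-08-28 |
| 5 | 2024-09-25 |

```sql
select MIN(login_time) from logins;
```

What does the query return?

MIN over {2024-06-05, 2024-08-03, 2024-08-28, 2024-09-25, 2024-12-04}.

2024-06-05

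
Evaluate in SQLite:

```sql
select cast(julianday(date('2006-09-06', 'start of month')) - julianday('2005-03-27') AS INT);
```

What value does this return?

523

`start of month` rewinds 2006-09-06 to 2006-09-01.
4 days remain in March 2005 after the 27th (31 − 27).
Full months from April 2005 through August 2006 contribute their day counts.
Then 1 day into September 2006.
Total: 4 + 30 + 31 + 30 + 31 + 31 + 30 + 31 + 30 + 31 + 31 + 28 + 31 + 30 + 31 + 30 + 31 + 31 + 1 = 523.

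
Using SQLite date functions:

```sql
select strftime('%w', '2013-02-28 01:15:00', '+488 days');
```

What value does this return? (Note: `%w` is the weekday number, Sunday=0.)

First apply '+488 days': 2013-02-28 01:15:00 → 2014-07-01 01:15:00.
2014-07-01 is a Tuesday; with Sunday=0 that is 2.

2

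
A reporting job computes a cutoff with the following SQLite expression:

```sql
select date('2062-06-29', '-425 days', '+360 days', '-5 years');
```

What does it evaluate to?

2057-04-25

Applying '-425 days' to 2062-06-29: counting 425 days back gives 2061-04-30.
Applying '+360 days' to 2061-04-30: counting 360 days forward gives 2062-04-25.
Adding -5 years to 2062-04-25 gives 2057-04-25.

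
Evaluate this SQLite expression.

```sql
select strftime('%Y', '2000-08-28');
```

`%Y` extracts the 4-digit year: 2000.

2000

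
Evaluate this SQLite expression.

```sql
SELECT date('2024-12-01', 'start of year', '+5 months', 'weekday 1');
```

2024-06-03

`start of year` rewinds 2024-12-01 to 2024-01-01.
Adding +5 months to 2024-01-01 gives 2024-06-01.
`weekday 1` advances to the next Monday; 2024-06-01 is a Saturday, so it moves forward to 2024-06-03.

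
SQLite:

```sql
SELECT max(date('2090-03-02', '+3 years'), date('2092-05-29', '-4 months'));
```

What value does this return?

date('2090-03-02', '+3 years') → 2093-03-02.
date('2092-05-29', '-4 months') → 2092-01-29.
Later of the two is 2093-03-02.

2093-03-02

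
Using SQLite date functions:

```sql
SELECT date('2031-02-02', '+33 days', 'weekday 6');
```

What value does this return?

2031-03-08

February 2031 has 28 days; 26 remain after the 2nd, so 27 days reach 2031-03-01.
Advancing 6 more days within March lands on 2031-03-07.
`weekday 6` advances to the next Saturday; 2031-03-07 is a Friday, so it moves forward to 2031-03-08.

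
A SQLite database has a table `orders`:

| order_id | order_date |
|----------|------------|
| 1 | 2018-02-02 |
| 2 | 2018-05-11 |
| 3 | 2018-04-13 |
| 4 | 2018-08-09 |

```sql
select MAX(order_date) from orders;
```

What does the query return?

2018-08-09

MAX over {2018-02-02, 2018-04-13, 2018-05-11, 2018-08-09}.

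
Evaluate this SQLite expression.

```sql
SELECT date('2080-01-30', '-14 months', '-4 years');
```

2074-11-30

Adding -14 months to 2080-01-30 gives 2078-11-30.
Adding -4 years to 2078-11-30 gives 2074-11-30.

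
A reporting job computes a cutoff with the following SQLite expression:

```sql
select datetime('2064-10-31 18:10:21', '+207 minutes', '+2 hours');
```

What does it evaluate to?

207 minutes = 3h 27m; +207 minutes from 2064-10-31 18:10:21 is 2064-10-31 21:37:21.
+2 hours from 2064-10-31 21:37:21 is 2064-10-31 23:37:21.

2064-10-31 23:37:21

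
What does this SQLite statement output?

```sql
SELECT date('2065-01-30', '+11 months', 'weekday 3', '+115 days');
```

Adding +11 months to 2065-01-30 gives 2065-12-30.
`weekday 3` advances to the next Wednesday; 2065-12-30 is already a Wednesday, so it stays at 2065-12-30.
Applying '+115 days' to 2065-12-30: counting 115 days forward gives 2066-04-24.

2066-04-24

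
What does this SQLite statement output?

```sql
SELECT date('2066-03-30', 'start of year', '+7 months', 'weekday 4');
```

`start of year` rewinds 2066-03-30 to 2066-01-01.
Adding +7 months to 2066-01-01 gives 2066-08-01.
`weekday 4` advances to the next Thursday; 2066-08-01 is a Sunday, so it moves forward to 2066-08-05.

2066-08-05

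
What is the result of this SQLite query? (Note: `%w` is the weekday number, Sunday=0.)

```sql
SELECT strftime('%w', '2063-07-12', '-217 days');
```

4

First apply '-217 days': 2063-07-12 → 2062-12-07.
2062-12-07 is a Thursday; with Sunday=0 that is 4.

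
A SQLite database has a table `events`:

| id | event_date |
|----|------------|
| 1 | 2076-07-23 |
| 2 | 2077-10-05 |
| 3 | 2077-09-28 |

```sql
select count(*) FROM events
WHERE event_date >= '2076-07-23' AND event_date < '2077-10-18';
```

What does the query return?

3

Rows in [2076-07-23, 2077-10-18): 2076-07-23, 2077-10-05, 2077-09-28 → 3 rows.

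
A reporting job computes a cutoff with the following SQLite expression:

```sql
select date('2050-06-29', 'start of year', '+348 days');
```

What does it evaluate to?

2050-12-15

`start of year` rewinds 2050-06-29 to 2050-01-01.
Applying '+348 days' to 2050-01-01: counting 348 days forward gives 2050-12-15.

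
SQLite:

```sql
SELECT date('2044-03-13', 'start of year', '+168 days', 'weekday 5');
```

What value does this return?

2044-06-17

`start of year` rewinds 2044-03-13 to 2044-01-01.
Applying '+168 days' to 2044-01-01: counting 168 days forward gives 2044-06-17.
`weekday 5` advances to the next Friday; 2044-06-17 is already a Friday, so it stays at 2044-06-17.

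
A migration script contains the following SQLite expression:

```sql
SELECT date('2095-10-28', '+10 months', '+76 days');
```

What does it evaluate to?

2096-11-12

Adding +10 months to 2095-10-28 gives 2096-08-28.
Applying '+76 days' to 2096-08-28: counting 76 days forward gives 2096-11-12.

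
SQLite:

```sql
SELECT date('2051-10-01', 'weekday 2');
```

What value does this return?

2051-10-03

`weekday 2` advances to the next Tuesday; 2051-10-01 is a Sunday, so it moves forward to 2051-10-03.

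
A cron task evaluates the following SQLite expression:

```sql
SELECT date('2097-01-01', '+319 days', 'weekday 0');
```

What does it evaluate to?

Applying '+319 days' to 2097-01-01: counting 319 days forward gives 2097-11-16.
`weekday 0` advances to the next Sunday; 2097-11-16 is a Saturday, so it moves forward to 2097-11-17.

2097-11-17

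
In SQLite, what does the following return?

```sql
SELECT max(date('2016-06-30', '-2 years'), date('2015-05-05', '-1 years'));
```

2014-06-30

date('2016-06-30', '-2 years') → 2014-06-30.
date('2015-05-05', '-1 years') → 2014-05-05.
Later of the two is 2014-06-30.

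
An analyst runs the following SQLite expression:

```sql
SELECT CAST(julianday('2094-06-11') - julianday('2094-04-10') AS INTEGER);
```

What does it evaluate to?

62

20 days remain in April 2094 after the 10th (30 − 10).
May 2094: 31 days.
Then 11 days into June 2094.
Total: 20 + 31 + 11 = 62.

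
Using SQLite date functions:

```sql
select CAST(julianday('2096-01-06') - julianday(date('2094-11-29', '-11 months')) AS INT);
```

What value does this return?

Adding -11 months to 2094-11-29 gives 2093-12-29.
2 days remain in December 2093 after the 29th (31 − 29).
Full months from January 2094 through December 2095 contribute their day counts.
Then 6 days into January 2096.
Total: 2 + 31 + 28 + 31 + 30 + 31 + 30 + 31 + 31 + 30 + 31 + 30 + 31 + 31 + 28 + 31 + 30 + 31 + 30 + 31 + 31 + 30 + 31 + 30 + 31 + 6 = 738.

738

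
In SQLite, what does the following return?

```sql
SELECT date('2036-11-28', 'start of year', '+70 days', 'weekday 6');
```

`start of year` rewinds 2036-11-28 to 2036-01-01.
Applying '+70 days' to 2036-01-01: counting 70 days forward gives 2036-03-11.
`weekday 6` advances to the next Saturday; 2036-03-11 is a Tuesday, so it moves forward to 2036-03-15.

2036-03-15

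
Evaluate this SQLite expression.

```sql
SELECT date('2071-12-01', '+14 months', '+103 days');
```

2073-05-15

Adding +14 months to 2071-12-01 gives 2073-02-01.
Applying '+103 days' to 2073-02-01: counting 103 days forward gives 2073-05-15.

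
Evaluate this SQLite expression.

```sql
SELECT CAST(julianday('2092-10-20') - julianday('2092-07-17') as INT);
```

95

14 days remain in July 2092 after the 17th (31 − 17).
August 2092: 31 days.
September 2092: 30 days.
Then 20 days into October 2092.
Total: 14 + 31 + 30 + 20 = 95.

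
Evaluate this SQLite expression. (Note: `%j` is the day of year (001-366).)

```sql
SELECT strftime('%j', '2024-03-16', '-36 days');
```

First apply '-36 days': 2024-03-16 → 2024-02-09.
Day-of-year for 2024-02-09: days since 2024-01-01 inclusive = 40, zero-padded to 040.

040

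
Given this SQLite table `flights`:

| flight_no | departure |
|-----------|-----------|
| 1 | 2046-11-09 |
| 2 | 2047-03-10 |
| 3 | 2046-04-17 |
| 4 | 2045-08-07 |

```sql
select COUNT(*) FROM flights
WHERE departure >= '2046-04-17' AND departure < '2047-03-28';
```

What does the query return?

Rows in [2046-04-17, 2047-03-28): 2046-11-09, 2047-03-10, 2046-04-17 → 3 rows.

3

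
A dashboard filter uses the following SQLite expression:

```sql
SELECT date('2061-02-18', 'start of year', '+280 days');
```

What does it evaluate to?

2061-10-08

`start of year` rewinds 2061-02-18 to 2061-01-01.
Applying '+280 days' to 2061-01-01: counting 280 days forward gives 2061-10-08.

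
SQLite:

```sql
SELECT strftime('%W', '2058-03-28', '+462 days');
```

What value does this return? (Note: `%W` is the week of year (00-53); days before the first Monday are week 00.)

First apply '+462 days': 2058-03-28 → 2059-07-03.
2059-07-03 is a Thursday. SQLite's %W counts Mondays since the year started; the result is 26.

26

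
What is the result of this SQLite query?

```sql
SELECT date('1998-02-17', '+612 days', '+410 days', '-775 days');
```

Applying '+612 days' to 1998-02-17: counting 612 days forward gives 1999-10-22.
Applying '+410 days' to 1999-10-22: counting 410 days forward gives 2000-12-05.
Applying '-775 days' to 2000-12-05: counting 775 days back gives 1998-10-22.

1998-10-22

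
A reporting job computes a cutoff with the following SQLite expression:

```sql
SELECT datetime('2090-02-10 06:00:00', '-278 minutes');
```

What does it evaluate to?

278 minutes = 4h 38m; -278 minutes from 2090-02-10 06:00:00 is 2090-02-10 01:22:00.

2090-02-10 01:22:00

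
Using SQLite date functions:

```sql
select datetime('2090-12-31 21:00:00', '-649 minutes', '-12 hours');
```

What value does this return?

2090-12-30 22:11:00

649 minutes = 10h 49m; -649 minutes from 2090-12-31 21:00:00 is 2090-12-31 10:11:00.
-12 hours from 2090-12-31 10:11:00 is 2090-12-30 22:11:00 (crosses midnight).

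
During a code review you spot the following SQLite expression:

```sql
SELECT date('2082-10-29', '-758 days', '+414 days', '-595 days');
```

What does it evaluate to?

Applying '-758 days' to 2082-10-29: counting 758 days back gives 2080-10-01.
Applying '+414 days' to 2080-10-01: counting 414 days forward gives 2081-11-19.
Applying '-595 days' to 2081-11-19: counting 595 days back gives 2080-04-03.

2080-04-03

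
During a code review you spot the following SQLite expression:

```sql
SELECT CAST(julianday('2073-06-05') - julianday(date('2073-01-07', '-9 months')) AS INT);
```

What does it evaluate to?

424

Adding -9 months to 2073-01-07 gives 2072-04-07.
23 days remain in April 2072 after the 7th (30 − 7).
Full months from May 2072 through May 2073 contribute their day counts.
Then 5 days into June 2073.
Total: 23 + 31 + 30 + 31 + 31 + 30 + 31 + 30 + 31 + 31 + 28 + 31 + 30 + 31 + 5 = 424.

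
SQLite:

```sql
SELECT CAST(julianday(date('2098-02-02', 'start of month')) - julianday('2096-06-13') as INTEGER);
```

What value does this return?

`start of month` rewinds 2098-02-02 to 2098-02-01.
17 days remain in June 2096 after the 13th (30 − 13).
Full months from July 2096 through January 2098 contribute their day counts.
Then 1 day into February 2098.
Total: 17 + 31 + 31 + 30 + 31 + 30 + 31 + 31 + 28 + 31 + 30 + 31 + 30 + 31 + 31 + 30 + 31 + 30 + 31 + 31 + 1 = 598.

598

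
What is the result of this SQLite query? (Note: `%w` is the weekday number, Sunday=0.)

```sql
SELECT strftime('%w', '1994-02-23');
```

1994-02-23 is a Wednesday; with Sunday=0 that is 3.

3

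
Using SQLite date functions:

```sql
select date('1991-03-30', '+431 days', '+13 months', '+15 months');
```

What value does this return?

Applying '+431 days' to 1991-03-30: counting 431 days forward gives 1992-06-03.
Adding +13 months to 1992-06-03 gives 1993-07-03.
Adding +15 months to 1993-07-03 gives 1994-10-03.

1994-10-03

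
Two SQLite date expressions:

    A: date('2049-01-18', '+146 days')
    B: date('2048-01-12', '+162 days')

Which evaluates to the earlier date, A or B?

A = 2049-06-13.
B = 2048-06-22.
B is earlier.

B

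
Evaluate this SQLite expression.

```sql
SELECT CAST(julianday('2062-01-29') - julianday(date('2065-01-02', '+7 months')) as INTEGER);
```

-1281

Adding +7 months to 2065-01-02 gives 2065-08-02.
2 days remain in January 2062 after the 29th (31 − 29).
Full months from February 2062 through July 2065 contribute their day counts.
Then 2 days into August 2065.
Total: 2 + 28 + 31 + 30 + 31 + 30 + 31 + 31 + 30 + 31 + 30 + 31 + 31 + 28 + 31 + 30 + 31 + 30 + 31 + 31 + 30 + 31 + 30 + 31 + 31 + 29 + 31 + 30 + 31 + 30 + 31 + 31 + 30 + 31 + 30 + 31 + 31 + 28 + 31 + 30 + 31 + 30 + 31 + 2 = 1281.
The subtraction is earlier − later, so the result is −1281 → -1281.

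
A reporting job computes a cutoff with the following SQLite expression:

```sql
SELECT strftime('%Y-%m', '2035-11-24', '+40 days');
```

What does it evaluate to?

2036-01

First apply '+40 days': 2035-11-24 → 2036-01-03.
`%Y-%m` extracts the year-month: 2036-01.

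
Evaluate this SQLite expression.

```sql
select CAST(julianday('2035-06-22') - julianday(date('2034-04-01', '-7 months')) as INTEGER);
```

659

Adding -7 months to 2034-04-01 gives 2033-09-01.
29 days remain in September 2033 after the 1st (30 − 1).
Full months from October 2033 through May 2035 contribute their day counts.
Then 22 days into June 2035.
Total: 29 + 31 + 30 + 31 + 31 + 28 + 31 + 30 + 31 + 30 + 31 + 31 + 30 + 31 + 30 + 31 + 31 + 28 + 31 + 30 + 31 + 22 = 659.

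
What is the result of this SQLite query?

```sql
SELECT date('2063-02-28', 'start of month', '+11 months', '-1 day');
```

2063-12-31

`start of month` rewinds 2063-02-28 to 2063-02-01.
Adding +11 months to 2063-02-01 gives 2064-01-01.
Going back 1 day from 2064-01-01 reaches 2063-12-31 (last day of December, 31 days).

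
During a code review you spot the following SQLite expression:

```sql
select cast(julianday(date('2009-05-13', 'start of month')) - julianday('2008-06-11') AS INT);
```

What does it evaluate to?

`start of month` rewinds 2009-05-13 to 2009-05-01.
19 days remain in June 2008 after the 11th (30 − 11).
Full months from July 2008 through April 2009 contribute their day counts.
Then 1 day into May 2009.
Total: 19 + 31 + 31 + 30 + 31 + 30 + 31 + 31 + 28 + 31 + 30 + 1 = 324.

324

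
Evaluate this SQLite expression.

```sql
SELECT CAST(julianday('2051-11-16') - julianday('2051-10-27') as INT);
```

20

4 days remain in October 2051 after the 27th (31 − 27).
Then 16 days into November 2051.
Total: 4 + 16 = 20.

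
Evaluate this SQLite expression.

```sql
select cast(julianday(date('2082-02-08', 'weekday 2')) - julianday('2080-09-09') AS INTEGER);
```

519

`weekday 2` advances to the next Tuesday; 2082-02-08 is a Sunday, so it moves forward to 2082-02-10.
21 days remain in September 2080 after the 9th (30 − 9).
Full months from October 2080 through January 2082 contribute their day counts.
Then 10 days into February 2082.
Total: 21 + 31 + 30 + 31 + 31 + 28 + 31 + 30 + 31 + 30 + 31 + 31 + 30 + 31 + 30 + 31 + 31 + 10 = 519.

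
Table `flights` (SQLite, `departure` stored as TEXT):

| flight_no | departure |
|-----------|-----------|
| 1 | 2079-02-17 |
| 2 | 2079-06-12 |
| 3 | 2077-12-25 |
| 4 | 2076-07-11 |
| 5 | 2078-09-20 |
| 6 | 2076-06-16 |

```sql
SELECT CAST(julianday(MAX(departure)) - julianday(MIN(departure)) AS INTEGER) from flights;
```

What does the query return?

MIN = 2076-06-16, MAX = 2079-06-12.
14 days remain in June 2076 after the 16th (30 − 16).
Full months from July 2076 through May 2079 contribute their day counts.
Then 12 days into June 2079.
Total: 14 + 31 + 31 + 30 + 31 + 30 + 31 + 31 + 28 + 31 + 30 + 31 + 30 + 31 + 31 + 30 + 31 + 30 + 31 + 31 + 28 + 31 + 30 + 31 + 30 + 31 + 31 + 30 + 31 + 30 + 31 + 31 + 28 + 31 + 30 + 31 + 12 = 1091.

1091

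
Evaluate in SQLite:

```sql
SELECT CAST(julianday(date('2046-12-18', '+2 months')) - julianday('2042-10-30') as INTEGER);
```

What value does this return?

1572

Adding +2 months to 2046-12-18 gives 2047-02-18.
1 day remains in October 2042 after the 30th (31 − 30).
Full months from November 2042 through January 2047 contribute their day counts.
Then 18 days into February 2047.
Total: 1 + 30 + 31 + 31 + 28 + 31 + 30 + 31 + 30 + 31 + 31 + 30 + 31 + 30 + 31 + 31 + 29 + 31 + 30 + 31 + 30 + 31 + 31 + 30 + 31 + 30 + 31 + 31 + 28 + 31 + 30 + 31 + 30 + 31 + 31 + 30 + 31 + 30 + 31 + 31 + 28 + 31 + 30 + 31 + 30 + 31 + 31 + 30 + 31 + 30 + 31 + 31 + 18 = 1572.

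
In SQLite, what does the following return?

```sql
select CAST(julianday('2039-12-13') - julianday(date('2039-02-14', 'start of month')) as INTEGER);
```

315

`start of month` rewinds 2039-02-14 to 2039-02-01.
27 days remain in February 2039 after the 1st (28 − 1).
Full months from March 2039 through November 2039 contribute their day counts.
Then 13 days into December 2039.
Total: 27 + 31 + 30 + 31 + 30 + 31 + 31 + 30 + 31 + 30 + 13 = 315.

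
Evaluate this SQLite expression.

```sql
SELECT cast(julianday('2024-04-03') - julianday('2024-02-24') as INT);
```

5 days remain in February 2024 after the 24th (29 − 24).
March 2024: 31 days.
Then 3 days into April 2024.
Total: 5 + 31 + 3 = 39.

39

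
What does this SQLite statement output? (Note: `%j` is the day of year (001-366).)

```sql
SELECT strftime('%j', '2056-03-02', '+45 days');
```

First apply '+45 days': 2056-03-02 → 2056-04-16.
Day-of-year for 2056-04-16: days since 2056-01-01 inclusive = 107, zero-padded to 107.

107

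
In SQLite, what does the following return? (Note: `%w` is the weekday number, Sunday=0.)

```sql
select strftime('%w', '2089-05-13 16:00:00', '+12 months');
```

6

First apply '+12 months': 2089-05-13 16:00:00 → 2090-05-13 16:00:00.
2090-05-13 is a Saturday; with Sunday=0 that is 6.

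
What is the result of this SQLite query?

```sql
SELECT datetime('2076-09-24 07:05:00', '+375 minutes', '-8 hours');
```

2076-09-24 05:20:00

375 minutes = 6h 15m; +375 minutes from 2076-09-24 07:05:00 is 2076-09-24 13:20:00.
-8 hours from 2076-09-24 13:20:00 is 2076-09-24 05:20:00.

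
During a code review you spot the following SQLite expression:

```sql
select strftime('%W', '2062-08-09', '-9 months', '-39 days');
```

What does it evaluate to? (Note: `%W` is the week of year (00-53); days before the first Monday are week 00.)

First apply '-9 months', '-39 days': 2062-08-09 → 2061-10-01.
2061-10-01 is a Saturday. SQLite's %W counts Mondays since the year started; the result is 39.

39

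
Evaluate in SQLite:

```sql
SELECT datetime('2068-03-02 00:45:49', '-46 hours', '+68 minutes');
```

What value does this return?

2068-02-29 03:53:49

-46 hours from 2068-03-02 00:45:49 is 2068-02-29 02:45:49 (crosses midnight).
68 minutes = 1h 8m; +68 minutes from 2068-02-29 02:45:49 is 2068-02-29 03:53:49.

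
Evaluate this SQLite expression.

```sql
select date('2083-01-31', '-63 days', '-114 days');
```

Applying '-63 days' to 2083-01-31: counting 63 days back gives 2082-11-29.
Applying '-114 days' to 2082-11-29: counting 114 days back gives 2082-08-07.

2082-08-07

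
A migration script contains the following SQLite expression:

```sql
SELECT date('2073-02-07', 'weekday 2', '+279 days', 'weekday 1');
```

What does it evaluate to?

`weekday 2` advances to the next Tuesday; 2073-02-07 is already a Tuesday, so it stays at 2073-02-07.
Applying '+279 days' to 2073-02-07: counting 279 days forward gives 2073-11-13.
`weekday 1` advances to the next Monday; 2073-11-13 is already a Monday, so it stays at 2073-11-13.

2073-11-13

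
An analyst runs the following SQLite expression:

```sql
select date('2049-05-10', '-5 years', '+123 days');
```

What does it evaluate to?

Adding -5 years to 2049-05-10 gives 2044-05-10.
Applying '+123 days' to 2044-05-10: counting 123 days forward gives 2044-09-10.

2044-09-10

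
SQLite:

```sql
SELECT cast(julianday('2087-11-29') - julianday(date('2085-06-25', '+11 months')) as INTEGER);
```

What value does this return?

553

Adding +11 months to 2085-06-25 gives 2086-05-25.
6 days remain in May 2086 after the 25th (31 − 25).
Full months from June 2086 through October 2087 contribute their day counts.
Then 29 days into November 2087.
Total: 6 + 30 + 31 + 31 + 30 + 31 + 30 + 31 + 31 + 28 + 31 + 30 + 31 + 30 + 31 + 31 + 30 + 31 + 29 = 553.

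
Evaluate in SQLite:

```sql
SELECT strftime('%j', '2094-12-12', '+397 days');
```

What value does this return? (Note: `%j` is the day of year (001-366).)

First apply '+397 days': 2094-12-12 → 2096-01-13.
Day-of-year for 2096-01-13: days since 2096-01-01 inclusive = 13, zero-padded to 013.

013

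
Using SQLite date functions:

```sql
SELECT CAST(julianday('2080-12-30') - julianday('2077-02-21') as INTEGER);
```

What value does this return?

7 days remain in February 2077 after the 21st (28 − 21).
Full months from March 2077 through November 2080 contribute their day counts.
Then 30 days into December 2080.
Total: 7 + 31 + 30 + 31 + 30 + 31 + 31 + 30 + 31 + 30 + 31 + 31 + 28 + 31 + 30 + 31 + 30 + 31 + 31 + 30 + 31 + 30 + 31 + 31 + 28 + 31 + 30 + 31 + 30 + 31 + 31 + 30 + 31 + 30 + 31 + 31 + 29 + 31 + 30 + 31 + 30 + 31 + 31 + 30 + 31 + 30 + 30 = 1408.

1408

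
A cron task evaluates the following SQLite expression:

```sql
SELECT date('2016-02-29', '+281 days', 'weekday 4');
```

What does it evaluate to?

2016-12-08

Applying '+281 days' to 2016-02-29: counting 281 days forward gives 2016-12-06.
`weekday 4` advances to the next Thursday; 2016-12-06 is a Tuesday, so it moves forward to 2016-12-08.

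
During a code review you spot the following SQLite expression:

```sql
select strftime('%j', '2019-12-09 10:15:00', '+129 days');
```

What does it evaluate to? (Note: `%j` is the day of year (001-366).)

First apply '+129 days': 2019-12-09 10:15:00 → 2020-04-16 10:15:00.
Day-of-year for 2020-04-16: days since 2020-01-01 inclusive = 107, zero-padded to 107.

107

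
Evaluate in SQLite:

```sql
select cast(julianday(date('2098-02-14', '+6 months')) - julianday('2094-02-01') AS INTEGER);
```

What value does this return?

1655

Adding +6 months to 2098-02-14 gives 2098-08-14.
27 days remain in February 2094 after the 1st (28 − 1).
Full months from March 2094 through July 2098 contribute their day counts.
Then 14 days into August 2098.
Total: 27 + 31 + 30 + 31 + 30 + 31 + 31 + 30 + 31 + 30 + 31 + 31 + 28 + 31 + 30 + 31 + 30 + 31 + 31 + 30 + 31 + 30 + 31 + 31 + 29 + 31 + 30 + 31 + 30 + 31 + 31 + 30 + 31 + 30 + 31 + 31 + 28 + 31 + 30 + 31 + 30 + 31 + 31 + 30 + 31 + 30 + 31 + 31 + 28 + 31 + 30 + 31 + 30 + 31 + 14 = 1655.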